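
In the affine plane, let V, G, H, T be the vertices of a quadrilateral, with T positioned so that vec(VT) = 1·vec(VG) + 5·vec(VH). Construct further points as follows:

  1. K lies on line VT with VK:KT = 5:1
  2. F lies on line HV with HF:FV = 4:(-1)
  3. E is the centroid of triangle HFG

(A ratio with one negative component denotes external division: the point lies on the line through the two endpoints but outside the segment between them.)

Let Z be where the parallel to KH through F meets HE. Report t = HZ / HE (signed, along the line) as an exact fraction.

t = 15/23

Work in coordinates with V = (0, 0), G = (1, 0), H = (0, 1), T = (1, 5).
1. K lies on line VT with VK:KT = 5:1 ⇒ K = (5/6, 25/6)
2. F lies on line HV with HF:FV = 4:(-1) ⇒ F = (0, -1/3)
3. E is the centroid of triangle HFG ⇒ E = (1/3, 2/9)
through F parallel to KH: direction (-5/6, -19/6); meets HE at Z = (5/23, 34/69)
Z = H + t·(E−H) with t = 15/23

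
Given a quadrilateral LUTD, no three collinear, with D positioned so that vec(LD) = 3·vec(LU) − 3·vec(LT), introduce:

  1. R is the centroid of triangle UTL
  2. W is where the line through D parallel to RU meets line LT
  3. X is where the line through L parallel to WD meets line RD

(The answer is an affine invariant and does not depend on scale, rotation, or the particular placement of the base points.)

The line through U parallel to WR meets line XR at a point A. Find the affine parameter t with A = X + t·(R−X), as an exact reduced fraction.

Work in coordinates with L = (0, 0), U = (1, 0), T = (0, 1), D = (3, -3).
1. R is the centroid of triangle UTL ⇒ R = (1/3, 1/3)
2. W is where the line through D parallel to RU meets line LT ⇒ W = (0, -3/2)
3. X is where the line through L parallel to WD meets line RD ⇒ X = (1, -1/2)
through U parallel to WR: direction (1/3, 11/6); meets XR at A = (25/27, -11/27)
A = X + t·(R−X) with t = 1/9

t = 1/9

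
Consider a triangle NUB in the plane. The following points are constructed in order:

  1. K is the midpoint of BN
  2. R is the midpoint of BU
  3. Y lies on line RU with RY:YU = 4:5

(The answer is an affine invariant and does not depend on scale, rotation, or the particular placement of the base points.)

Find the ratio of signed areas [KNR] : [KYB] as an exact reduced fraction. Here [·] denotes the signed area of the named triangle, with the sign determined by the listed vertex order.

[KNR]:[KYB] = 9/13

Assign N = (0, 0), U = (1, 0), B = (0, 1) — the answer is frame-independent, so this choice is without loss of generality.
1. K is the midpoint of BN ⇒ K = (0, 1/2)
2. R is the midpoint of BU ⇒ R = (1/2, 1/2)
3. Y lies on line RU with RY:YU = 4:5 ⇒ Y = (13/18, 5/18)
2·[KNR] = 1/4, 2·[KYB] = 13/36
[KNR]:[KYB] = 1/4:13/36 = 9/13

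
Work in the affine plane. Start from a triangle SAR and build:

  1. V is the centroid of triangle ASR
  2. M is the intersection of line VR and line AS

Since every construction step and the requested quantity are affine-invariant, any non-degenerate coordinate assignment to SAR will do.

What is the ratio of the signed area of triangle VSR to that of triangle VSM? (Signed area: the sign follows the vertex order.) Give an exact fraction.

Choose coordinates S = (0, 0), A = (1, 0), R = (0, 1).
1. V is the centroid of triangle ASR ⇒ V = (1/3, 1/3)
2. M is the intersection of line VR and line AS ⇒ M = (1/2, 0)
2·[VSR] = -1/3, 2·[VSM] = 1/6
[VSR]:[VSM] = -1/3:1/6 = -2

[VSR]:[VSM] = -2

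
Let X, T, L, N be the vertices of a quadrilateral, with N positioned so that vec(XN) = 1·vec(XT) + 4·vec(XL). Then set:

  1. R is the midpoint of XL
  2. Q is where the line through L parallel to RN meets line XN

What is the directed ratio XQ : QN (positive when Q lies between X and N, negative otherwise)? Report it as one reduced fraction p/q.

Choose coordinates X = (0, 0), T = (1, 0), L = (0, 1), N = (1, 4).
1. R is the midpoint of XL ⇒ R = (0, 1/2)
2. Q is where the line through L parallel to RN meets line XN ⇒ Q = (2, 8)
Q = X + t·(N−X) with t = 2, so XQ:QN = t:(1−t) = 2:-1

XQ:QN = -2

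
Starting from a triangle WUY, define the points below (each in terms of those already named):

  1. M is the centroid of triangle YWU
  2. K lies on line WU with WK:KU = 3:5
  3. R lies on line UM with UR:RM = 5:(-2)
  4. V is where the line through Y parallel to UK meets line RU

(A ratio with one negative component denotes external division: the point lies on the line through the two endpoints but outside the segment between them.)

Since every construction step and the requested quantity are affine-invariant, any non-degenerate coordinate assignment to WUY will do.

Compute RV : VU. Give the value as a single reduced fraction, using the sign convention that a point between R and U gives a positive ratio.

Choose coordinates W = (0, 0), U = (1, 0), Y = (0, 1).
1. M is the centroid of triangle YWU ⇒ M = (1/3, 1/3)
2. K lies on line WU with WK:KU = 3:5 ⇒ K = (3/8, 0)
3. R lies on line UM with UR:RM = 5:(-2) ⇒ R = (-1/9, 5/9)
4. V is where the line through Y parallel to UK meets line RU ⇒ V = (-1, 1)
V = R + t·(U−R) with t = -4/5, so RV:VU = t:(1−t) = -4/5:9/5

RV:VU = -4/9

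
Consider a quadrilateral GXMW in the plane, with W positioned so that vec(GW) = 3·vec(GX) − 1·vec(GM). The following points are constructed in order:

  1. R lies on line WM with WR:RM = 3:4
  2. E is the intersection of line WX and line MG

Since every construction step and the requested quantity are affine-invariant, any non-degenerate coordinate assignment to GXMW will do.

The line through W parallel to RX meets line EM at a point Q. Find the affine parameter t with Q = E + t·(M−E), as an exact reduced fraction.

t = -9/5

Set G = (0, 0), X = (1, 0), M = (0, 1), W = (3, -1); any affine frame gives the same invariant.
1. R lies on line WM with WR:RM = 3:4 ⇒ R = (12/7, -1/7)
2. E is the intersection of line WX and line MG ⇒ E = (0, 1/2)
through W parallel to RX: direction (-5/7, 1/7); meets EM at Q = (0, -2/5)
Q = E + t·(M−E) with t = -9/5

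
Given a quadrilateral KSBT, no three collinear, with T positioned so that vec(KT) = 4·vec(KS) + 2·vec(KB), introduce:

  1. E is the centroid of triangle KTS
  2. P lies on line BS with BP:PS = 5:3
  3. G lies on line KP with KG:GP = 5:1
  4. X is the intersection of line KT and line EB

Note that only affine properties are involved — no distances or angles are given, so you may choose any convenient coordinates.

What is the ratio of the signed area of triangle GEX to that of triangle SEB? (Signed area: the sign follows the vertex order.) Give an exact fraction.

[GEX]:[SEB] = 5/48

Assign K = (0, 0), S = (1, 0), B = (0, 1), T = (4, 2) — the answer is frame-independent, so this choice is without loss of generality.
1. E is the centroid of triangle KTS ⇒ E = (5/3, 2/3)
2. P lies on line BS with BP:PS = 5:3 ⇒ P = (5/8, 3/8)
3. G lies on line KP with KG:GP = 5:1 ⇒ G = (25/48, 5/16)
4. X is the intersection of line KT and line EB ⇒ X = (10/7, 5/7)
2·[GEX] = 5/36, 2·[SEB] = 4/3
[GEX]:[SEB] = 5/36:4/3 = 5/48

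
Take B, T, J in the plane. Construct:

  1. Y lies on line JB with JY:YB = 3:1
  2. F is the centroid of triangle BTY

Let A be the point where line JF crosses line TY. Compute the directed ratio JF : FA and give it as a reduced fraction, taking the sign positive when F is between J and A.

JF:FA = -10

Set B = (0, 0), T = (1, 0), J = (0, 1); any affine frame gives the same invariant.
1. Y lies on line JB with JY:YB = 3:1 ⇒ Y = (0, 1/4)
2. F is the centroid of triangle BTY ⇒ F = (1/3, 1/12)
line JF meets TY at A = (3/10, 7/40)
F = J + t·(A−J) with t = 10/9, so JF:FA = 10/9:-1/9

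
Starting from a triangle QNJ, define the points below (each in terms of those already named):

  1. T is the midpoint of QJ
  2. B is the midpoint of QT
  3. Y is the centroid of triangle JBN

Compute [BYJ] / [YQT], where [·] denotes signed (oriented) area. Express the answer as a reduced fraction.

Work in coordinates with Q = (0, 0), N = (1, 0), J = (0, 1).
1. T is the midpoint of QJ ⇒ T = (0, 1/2)
2. B is the midpoint of QT ⇒ B = (0, 1/4)
3. Y is the centroid of triangle JBN ⇒ Y = (1/3, 5/12)
2·[BYJ] = 1/4, 2·[YQT] = -1/6
[BYJ]:[YQT] = 1/4:-1/6 = -3/2

[BYJ]:[YQT] = -3/2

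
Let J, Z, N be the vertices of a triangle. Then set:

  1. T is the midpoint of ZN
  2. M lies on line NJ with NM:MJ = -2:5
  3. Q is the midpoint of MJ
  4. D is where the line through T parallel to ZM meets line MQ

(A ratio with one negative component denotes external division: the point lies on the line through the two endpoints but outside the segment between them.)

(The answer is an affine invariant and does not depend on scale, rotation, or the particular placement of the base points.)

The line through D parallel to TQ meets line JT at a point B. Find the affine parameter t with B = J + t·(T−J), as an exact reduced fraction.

Assign J = (0, 0), Z = (1, 0), N = (0, 1) — the answer is frame-independent, so this choice is without loss of generality.
1. T is the midpoint of ZN ⇒ T = (1/2, 1/2)
2. M lies on line NJ with NM:MJ = -2:5 ⇒ M = (0, 5/3)
3. Q is the midpoint of MJ ⇒ Q = (0, 5/6)
4. D is where the line through T parallel to ZM meets line MQ ⇒ D = (0, 4/3)
through D parallel to TQ: direction (-1/2, 1/3); meets JT at B = (4/5, 4/5)
B = J + t·(T−J) with t = 8/5

t = 8/5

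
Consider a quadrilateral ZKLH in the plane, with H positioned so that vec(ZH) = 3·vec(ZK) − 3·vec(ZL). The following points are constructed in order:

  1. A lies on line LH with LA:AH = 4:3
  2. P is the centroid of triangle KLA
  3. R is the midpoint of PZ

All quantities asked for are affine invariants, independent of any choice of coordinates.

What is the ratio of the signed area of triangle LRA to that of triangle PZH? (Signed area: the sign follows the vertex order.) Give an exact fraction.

Choose coordinates Z = (0, 0), K = (1, 0), L = (0, 1), H = (3, -3).
1. A lies on line LH with LA:AH = 4:3 ⇒ A = (12/7, -9/7)
2. P is the centroid of triangle KLA ⇒ P = (19/21, -2/21)
3. R is the midpoint of PZ ⇒ R = (19/42, -1/21)
2·[LRA] = 16/21, 2·[PZH] = 17/7
[LRA]:[PZH] = 16/21:17/7 = 16/51

[LRA]:[PZH] = 16/51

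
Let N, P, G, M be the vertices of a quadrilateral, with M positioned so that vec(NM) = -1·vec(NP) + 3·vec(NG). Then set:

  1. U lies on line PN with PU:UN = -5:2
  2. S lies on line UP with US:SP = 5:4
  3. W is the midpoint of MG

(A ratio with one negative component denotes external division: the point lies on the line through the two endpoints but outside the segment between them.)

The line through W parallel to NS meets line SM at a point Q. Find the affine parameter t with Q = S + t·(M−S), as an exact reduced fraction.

Assign N = (0, 0), P = (1, 0), G = (0, 1), M = (-1, 3) — the answer is frame-independent, so this choice is without loss of generality.
1. U lies on line PN with PU:UN = -5:2 ⇒ U = (-2/3, 0)
2. S lies on line UP with US:SP = 5:4 ⇒ S = (7/27, 0)
3. W is the midpoint of MG ⇒ W = (-1/2, 2)
through W parallel to NS: direction (7/27, 0); meets SM at Q = (-47/81, 2)
Q = S + t·(M−S) with t = 2/3

t = 2/3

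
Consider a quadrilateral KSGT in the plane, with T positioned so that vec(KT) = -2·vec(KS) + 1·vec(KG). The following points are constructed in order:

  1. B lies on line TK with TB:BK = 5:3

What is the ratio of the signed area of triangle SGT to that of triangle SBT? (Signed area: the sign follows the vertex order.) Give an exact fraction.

[SGT]:[SBT] = -16/5

Choose coordinates K = (0, 0), S = (1, 0), G = (0, 1), T = (-2, 1).
1. B lies on line TK with TB:BK = 5:3 ⇒ B = (-3/4, 3/8)
2·[SGT] = 2, 2·[SBT] = -5/8
[SGT]:[SBT] = 2:-5/8 = -16/5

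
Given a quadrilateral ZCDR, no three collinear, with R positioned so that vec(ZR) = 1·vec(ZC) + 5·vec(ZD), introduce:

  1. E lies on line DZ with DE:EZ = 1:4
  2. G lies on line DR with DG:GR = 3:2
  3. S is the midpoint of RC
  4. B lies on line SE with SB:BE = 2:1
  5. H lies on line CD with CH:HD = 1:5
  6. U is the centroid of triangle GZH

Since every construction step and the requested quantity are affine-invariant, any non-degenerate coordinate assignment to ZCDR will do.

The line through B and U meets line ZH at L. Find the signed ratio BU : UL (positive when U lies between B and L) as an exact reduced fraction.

Set Z = (0, 0), C = (1, 0), D = (0, 1), R = (1, 5); any affine frame gives the same invariant.
1. E lies on line DZ with DE:EZ = 1:4 ⇒ E = (0, 4/5)
2. G lies on line DR with DG:GR = 3:2 ⇒ G = (3/5, 17/5)
3. S is the midpoint of RC ⇒ S = (1, 5/2)
4. B lies on line SE with SB:BE = 2:1 ⇒ B = (1/3, 41/30)
5. H lies on line CD with CH:HD = 1:5 ⇒ H = (5/6, 1/6)
6. U is the centroid of triangle GZH ⇒ U = (43/90, 107/90)
line BU meets ZH at L = (77/62, 77/310)
U = B + t·(L−B) with t = 31/195, so BU:UL = 31/195:164/195

BU:UL = 31/164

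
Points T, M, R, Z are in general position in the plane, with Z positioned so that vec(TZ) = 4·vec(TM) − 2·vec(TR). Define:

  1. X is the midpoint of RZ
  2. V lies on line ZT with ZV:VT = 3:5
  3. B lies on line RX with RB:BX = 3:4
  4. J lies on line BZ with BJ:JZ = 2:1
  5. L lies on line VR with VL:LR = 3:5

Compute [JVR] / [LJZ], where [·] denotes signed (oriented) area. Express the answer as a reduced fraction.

Work in coordinates with T = (0, 0), M = (1, 0), R = (0, 1), Z = (4, -2).
1. X is the midpoint of RZ ⇒ X = (2, -1/2)
2. V lies on line ZT with ZV:VT = 3:5 ⇒ V = (5/2, -5/4)
3. B lies on line RX with RB:BX = 3:4 ⇒ B = (6/7, 5/14)
4. J lies on line BZ with BJ:JZ = 2:1 ⇒ J = (62/21, -17/14)
5. L lies on line VR with VL:LR = 3:5 ⇒ L = (25/16, -13/32)
2·[JVR] = -31/28, 2·[LJZ] = -55/224
[JVR]:[LJZ] = -31/28:-55/224 = 248/55

[JVR]:[LJZ] = 248/55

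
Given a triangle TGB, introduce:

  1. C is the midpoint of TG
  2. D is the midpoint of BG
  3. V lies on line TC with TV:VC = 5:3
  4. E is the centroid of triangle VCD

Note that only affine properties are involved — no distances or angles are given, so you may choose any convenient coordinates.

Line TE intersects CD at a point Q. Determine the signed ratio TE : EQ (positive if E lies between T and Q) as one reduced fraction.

TE:EQ = 7

Assign T = (0, 0), G = (1, 0), B = (0, 1) — the answer is frame-independent, so this choice is without loss of generality.
1. C is the midpoint of TG ⇒ C = (1/2, 0)
2. D is the midpoint of BG ⇒ D = (1/2, 1/2)
3. V lies on line TC with TV:VC = 5:3 ⇒ V = (5/16, 0)
4. E is the centroid of triangle VCD ⇒ E = (7/16, 1/6)
line TE meets CD at Q = (1/2, 4/21)
E = T + t·(Q−T) with t = 7/8, so TE:EQ = 7/8:1/8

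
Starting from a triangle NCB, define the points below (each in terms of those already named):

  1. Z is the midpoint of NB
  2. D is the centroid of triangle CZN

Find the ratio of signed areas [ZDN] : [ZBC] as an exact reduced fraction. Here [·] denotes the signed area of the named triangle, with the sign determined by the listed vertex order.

[ZDN]:[ZBC] = 1/3

Assign N = (0, 0), C = (1, 0), B = (0, 1) — the answer is frame-independent, so this choice is without loss of generality.
1. Z is the midpoint of NB ⇒ Z = (0, 1/2)
2. D is the centroid of triangle CZN ⇒ D = (1/3, 1/6)
2·[ZDN] = -1/6, 2·[ZBC] = -1/2
[ZDN]:[ZBC] = -1/6:-1/2 = 1/3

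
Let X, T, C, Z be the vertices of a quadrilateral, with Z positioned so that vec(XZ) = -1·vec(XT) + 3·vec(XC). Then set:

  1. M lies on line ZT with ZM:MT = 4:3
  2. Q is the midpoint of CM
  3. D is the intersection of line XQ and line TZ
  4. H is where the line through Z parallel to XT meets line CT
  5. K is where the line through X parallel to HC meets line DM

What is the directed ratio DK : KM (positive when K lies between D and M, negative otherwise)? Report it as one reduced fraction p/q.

DK:KM = -51/50

Work in coordinates with X = (0, 0), T = (1, 0), C = (0, 1), Z = (-1, 3).
1. M lies on line ZT with ZM:MT = 4:3 ⇒ M = (1/7, 9/7)
2. Q is the midpoint of CM ⇒ Q = (1/14, 8/7)
3. D is the intersection of line XQ and line TZ ⇒ D = (3/35, 48/35)
4. H is where the line through Z parallel to XT meets line CT ⇒ H = (-2, 3)
5. K is where the line through X parallel to HC meets line DM ⇒ K = (3, -3)
K = D + t·(M−D) with t = 51, so DK:KM = t:(1−t) = 51:-50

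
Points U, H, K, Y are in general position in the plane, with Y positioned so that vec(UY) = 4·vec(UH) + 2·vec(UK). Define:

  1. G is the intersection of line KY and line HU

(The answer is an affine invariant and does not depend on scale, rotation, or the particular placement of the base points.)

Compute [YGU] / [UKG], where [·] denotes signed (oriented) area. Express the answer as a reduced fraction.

Assign U = (0, 0), H = (1, 0), K = (0, 1), Y = (4, 2) — the answer is frame-independent, so this choice is without loss of generality.
1. G is the intersection of line KY and line HU ⇒ G = (-4, 0)
2·[YGU] = 8, 2·[UKG] = 4
[YGU]:[UKG] = 8:4 = 2

[YGU]:[UKG] = 2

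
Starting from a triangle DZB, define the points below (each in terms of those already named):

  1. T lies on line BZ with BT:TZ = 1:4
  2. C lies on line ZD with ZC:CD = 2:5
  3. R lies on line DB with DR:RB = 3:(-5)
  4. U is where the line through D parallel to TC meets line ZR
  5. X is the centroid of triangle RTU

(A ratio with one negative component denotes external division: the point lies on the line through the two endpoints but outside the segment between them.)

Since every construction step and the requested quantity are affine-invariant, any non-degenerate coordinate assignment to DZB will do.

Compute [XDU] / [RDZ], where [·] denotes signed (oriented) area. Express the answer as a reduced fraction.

Choose coordinates D = (0, 0), Z = (1, 0), B = (0, 1).
1. T lies on line BZ with BT:TZ = 1:4 ⇒ T = (1/5, 4/5)
2. C lies on line ZD with ZC:CD = 2:5 ⇒ C = (5/7, 0)
3. R lies on line DB with DR:RB = 3:(-5) ⇒ R = (0, -3/2)
4. U is where the line through D parallel to TC meets line ZR ⇒ U = (27/55, -42/55)
5. X is the centroid of triangle RTU ⇒ X = (38/165, -161/330)
2·[XDU] = -7/110, 2·[RDZ] = -3/2
[XDU]:[RDZ] = -7/110:-3/2 = 7/165

[XDU]:[RDZ] = 7/165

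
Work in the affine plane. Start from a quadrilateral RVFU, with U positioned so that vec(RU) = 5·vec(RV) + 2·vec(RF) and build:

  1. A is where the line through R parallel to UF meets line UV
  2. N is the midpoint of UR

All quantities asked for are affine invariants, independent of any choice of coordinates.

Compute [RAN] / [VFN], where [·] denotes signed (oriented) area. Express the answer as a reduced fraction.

Work in coordinates with R = (0, 0), V = (1, 0), F = (0, 1), U = (5, 2).
1. A is where the line through R parallel to UF meets line UV ⇒ A = (5/3, 1/3)
2. N is the midpoint of UR ⇒ N = (5/2, 1)
2·[RAN] = 5/6, 2·[VFN] = -5/2
[RAN]:[VFN] = 5/6:-5/2 = -1/3

[RAN]:[VFN] = -1/3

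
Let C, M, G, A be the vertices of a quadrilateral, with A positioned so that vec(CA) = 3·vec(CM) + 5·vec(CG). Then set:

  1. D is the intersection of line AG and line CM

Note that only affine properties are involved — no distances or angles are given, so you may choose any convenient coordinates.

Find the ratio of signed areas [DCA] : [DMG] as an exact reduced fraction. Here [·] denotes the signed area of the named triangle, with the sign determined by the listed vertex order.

Choose coordinates C = (0, 0), M = (1, 0), G = (0, 1), A = (3, 5).
1. D is the intersection of line AG and line CM ⇒ D = (-3/4, 0)
2·[DCA] = 15/4, 2·[DMG] = 7/4
[DCA]:[DMG] = 15/4:7/4 = 15/7

[DCA]:[DMG] = 15/7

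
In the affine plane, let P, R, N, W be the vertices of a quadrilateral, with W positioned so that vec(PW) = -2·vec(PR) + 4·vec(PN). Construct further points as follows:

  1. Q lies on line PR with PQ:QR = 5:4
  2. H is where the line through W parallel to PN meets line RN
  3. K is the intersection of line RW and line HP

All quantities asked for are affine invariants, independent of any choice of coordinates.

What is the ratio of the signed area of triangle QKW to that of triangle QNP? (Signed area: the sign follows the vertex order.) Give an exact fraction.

Assign P = (0, 0), R = (1, 0), N = (0, 1), W = (-2, 4) — the answer is frame-independent, so this choice is without loss of generality.
1. Q lies on line PR with PQ:QR = 5:4 ⇒ Q = (5/9, 0)
2. H is where the line through W parallel to PN meets line RN ⇒ H = (-2, 3)
3. K is the intersection of line RW and line HP ⇒ K = (-8, 12)
2·[QKW] = -32/9, 2·[QNP] = 5/9
[QKW]:[QNP] = -32/9:5/9 = -32/5

[QKW]:[QNP] = -32/5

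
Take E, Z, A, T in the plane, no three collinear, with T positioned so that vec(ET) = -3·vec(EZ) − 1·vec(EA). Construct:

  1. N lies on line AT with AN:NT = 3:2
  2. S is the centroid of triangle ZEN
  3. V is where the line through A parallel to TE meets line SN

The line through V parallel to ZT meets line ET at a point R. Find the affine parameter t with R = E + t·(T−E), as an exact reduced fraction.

Set E = (0, 0), Z = (1, 0), A = (0, 1), T = (-3, -1); any affine frame gives the same invariant.
1. N lies on line AT with AN:NT = 3:2 ⇒ N = (-9/5, -1/5)
2. S is the centroid of triangle ZEN ⇒ S = (-4/15, -1/15)
3. V is where the line through A parallel to TE meets line SN ⇒ V = (-72/17, -7/17)
through V parallel to ZT: direction (-4, -1); meets ET at R = (132/17, 44/17)
R = E + t·(T−E) with t = -44/17

t = -44/17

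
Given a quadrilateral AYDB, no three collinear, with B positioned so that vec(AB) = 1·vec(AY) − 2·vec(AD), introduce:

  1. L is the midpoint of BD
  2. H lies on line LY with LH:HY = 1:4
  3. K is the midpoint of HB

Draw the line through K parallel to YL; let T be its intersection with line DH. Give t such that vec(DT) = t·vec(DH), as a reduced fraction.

t = 3/2

Assign A = (0, 0), Y = (1, 0), D = (0, 1), B = (1, -2) — the answer is frame-independent, so this choice is without loss of generality.
1. L is the midpoint of BD ⇒ L = (1/2, -1/2)
2. H lies on line LY with LH:HY = 1:4 ⇒ H = (3/5, -2/5)
3. K is the midpoint of HB ⇒ K = (4/5, -6/5)
through K parallel to YL: direction (-1/2, -1/2); meets DH at T = (9/10, -11/10)
T = D + t·(H−D) with t = 3/2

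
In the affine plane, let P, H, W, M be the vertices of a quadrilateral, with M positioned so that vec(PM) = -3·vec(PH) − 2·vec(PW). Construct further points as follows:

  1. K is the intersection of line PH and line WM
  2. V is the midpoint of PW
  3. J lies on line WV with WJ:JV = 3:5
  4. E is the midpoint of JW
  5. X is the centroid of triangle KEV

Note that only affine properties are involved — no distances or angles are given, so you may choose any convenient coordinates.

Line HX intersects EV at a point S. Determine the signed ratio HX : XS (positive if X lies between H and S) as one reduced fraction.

HX:XS = -4

Work in coordinates with P = (0, 0), H = (1, 0), W = (0, 1), M = (-3, -2).
1. K is the intersection of line PH and line WM ⇒ K = (-1, 0)
2. V is the midpoint of PW ⇒ V = (0, 1/2)
3. J lies on line WV with WJ:JV = 3:5 ⇒ J = (0, 13/16)
4. E is the midpoint of JW ⇒ E = (0, 29/32)
5. X is the centroid of triangle KEV ⇒ X = (-1/3, 15/32)
line HX meets EV at S = (0, 45/128)
X = H + t·(S−H) with t = 4/3, so HX:XS = 4/3:-1/3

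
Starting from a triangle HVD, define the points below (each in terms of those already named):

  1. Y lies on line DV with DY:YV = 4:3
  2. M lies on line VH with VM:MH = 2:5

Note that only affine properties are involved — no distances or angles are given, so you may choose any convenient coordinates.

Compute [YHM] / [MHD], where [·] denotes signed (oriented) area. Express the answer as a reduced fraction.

[YHM]:[MHD] = -3/7

Choose coordinates H = (0, 0), V = (1, 0), D = (0, 1).
1. Y lies on line DV with DY:YV = 4:3 ⇒ Y = (4/7, 3/7)
2. M lies on line VH with VM:MH = 2:5 ⇒ M = (5/7, 0)
2·[YHM] = 15/49, 2·[MHD] = -5/7
[YHM]:[MHD] = 15/49:-5/7 = -3/7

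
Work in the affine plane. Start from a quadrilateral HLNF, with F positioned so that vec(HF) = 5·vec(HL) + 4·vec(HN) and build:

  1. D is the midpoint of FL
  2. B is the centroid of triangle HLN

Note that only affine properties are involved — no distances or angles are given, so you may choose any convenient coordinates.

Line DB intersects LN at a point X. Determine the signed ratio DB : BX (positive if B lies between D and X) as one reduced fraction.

Choose coordinates H = (0, 0), L = (1, 0), N = (0, 1), F = (5, 4).
1. D is the midpoint of FL ⇒ D = (3, 2)
2. B is the centroid of triangle HLN ⇒ B = (1/3, 1/3)
line DB meets LN at X = (7/13, 6/13)
B = D + t·(X−D) with t = 13/12, so DB:BX = 13/12:-1/12

DB:BX = -13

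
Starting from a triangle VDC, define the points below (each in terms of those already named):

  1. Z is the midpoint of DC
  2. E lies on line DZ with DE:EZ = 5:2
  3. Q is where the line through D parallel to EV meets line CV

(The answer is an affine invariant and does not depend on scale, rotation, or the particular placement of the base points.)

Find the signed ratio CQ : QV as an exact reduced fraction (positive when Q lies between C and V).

Assign V = (0, 0), D = (1, 0), C = (0, 1) — the answer is frame-independent, so this choice is without loss of generality.
1. Z is the midpoint of DC ⇒ Z = (1/2, 1/2)
2. E lies on line DZ with DE:EZ = 5:2 ⇒ E = (9/14, 5/14)
3. Q is where the line through D parallel to EV meets line CV ⇒ Q = (0, -5/9)
Q = C + t·(V−C) with t = 14/9, so CQ:QV = t:(1−t) = 14/9:-5/9

CQ:QV = -14/5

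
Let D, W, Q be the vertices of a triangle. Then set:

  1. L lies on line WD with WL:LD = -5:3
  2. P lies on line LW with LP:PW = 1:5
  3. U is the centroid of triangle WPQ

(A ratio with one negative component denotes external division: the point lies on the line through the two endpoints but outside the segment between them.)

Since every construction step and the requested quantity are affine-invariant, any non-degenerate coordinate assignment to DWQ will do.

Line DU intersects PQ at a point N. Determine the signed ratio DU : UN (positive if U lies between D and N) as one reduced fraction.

DU:UN = 14/25

Assign D = (0, 0), W = (1, 0), Q = (0, 1) — the answer is frame-independent, so this choice is without loss of generality.
1. L lies on line WD with WL:LD = -5:3 ⇒ L = (-3/2, 0)
2. P lies on line LW with LP:PW = 1:5 ⇒ P = (-13/12, 0)
3. U is the centroid of triangle WPQ ⇒ U = (-1/36, 1/3)
line DU meets PQ at N = (-13/168, 13/14)
U = D + t·(N−D) with t = 14/39, so DU:UN = 14/39:25/39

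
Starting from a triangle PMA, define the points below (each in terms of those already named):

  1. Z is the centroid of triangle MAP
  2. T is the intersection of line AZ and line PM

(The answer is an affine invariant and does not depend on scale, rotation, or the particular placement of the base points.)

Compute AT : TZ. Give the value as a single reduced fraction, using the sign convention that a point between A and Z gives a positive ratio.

Work in coordinates with P = (0, 0), M = (1, 0), A = (0, 1).
1. Z is the centroid of triangle MAP ⇒ Z = (1/3, 1/3)
2. T is the intersection of line AZ and line PM ⇒ T = (1/2, 0)
T = A + t·(Z−A) with t = 3/2, so AT:TZ = t:(1−t) = 3/2:-1/2

AT:TZ = -3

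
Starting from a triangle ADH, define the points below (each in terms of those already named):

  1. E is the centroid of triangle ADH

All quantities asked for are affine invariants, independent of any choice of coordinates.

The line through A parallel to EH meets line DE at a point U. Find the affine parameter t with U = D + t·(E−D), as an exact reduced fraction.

Set A = (0, 0), D = (1, 0), H = (0, 1); any affine frame gives the same invariant.
1. E is the centroid of triangle ADH ⇒ E = (1/3, 1/3)
through A parallel to EH: direction (-1/3, 2/3); meets DE at U = (-1/3, 2/3)
U = D + t·(E−D) with t = 2

t = 2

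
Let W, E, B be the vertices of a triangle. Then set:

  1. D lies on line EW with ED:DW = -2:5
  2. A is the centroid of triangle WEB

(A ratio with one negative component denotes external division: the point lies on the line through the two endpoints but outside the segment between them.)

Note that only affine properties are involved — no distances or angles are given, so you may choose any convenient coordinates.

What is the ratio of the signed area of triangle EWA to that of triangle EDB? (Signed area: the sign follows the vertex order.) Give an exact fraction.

[EWA]:[EDB] = -1/2

Set W = (0, 0), E = (1, 0), B = (0, 1); any affine frame gives the same invariant.
1. D lies on line EW with ED:DW = -2:5 ⇒ D = (5/3, 0)
2. A is the centroid of triangle WEB ⇒ A = (1/3, 1/3)
2·[EWA] = -1/3, 2·[EDB] = 2/3
[EWA]:[EDB] = -1/3:2/3 = -1/2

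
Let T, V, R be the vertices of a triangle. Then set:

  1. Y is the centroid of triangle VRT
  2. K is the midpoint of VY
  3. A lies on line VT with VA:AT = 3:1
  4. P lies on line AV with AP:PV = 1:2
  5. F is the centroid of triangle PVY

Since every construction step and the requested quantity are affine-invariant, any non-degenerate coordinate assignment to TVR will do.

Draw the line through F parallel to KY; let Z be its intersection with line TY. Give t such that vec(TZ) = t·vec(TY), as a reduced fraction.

t = 5/6

Assign T = (0, 0), V = (1, 0), R = (0, 1) — the answer is frame-independent, so this choice is without loss of generality.
1. Y is the centroid of triangle VRT ⇒ Y = (1/3, 1/3)
2. K is the midpoint of VY ⇒ K = (2/3, 1/6)
3. A lies on line VT with VA:AT = 3:1 ⇒ A = (1/4, 0)
4. P lies on line AV with AP:PV = 1:2 ⇒ P = (1/2, 0)
5. F is the centroid of triangle PVY ⇒ F = (11/18, 1/9)
through F parallel to KY: direction (-1/3, 1/6); meets TY at Z = (5/18, 5/18)
Z = T + t·(Y−T) with t = 5/6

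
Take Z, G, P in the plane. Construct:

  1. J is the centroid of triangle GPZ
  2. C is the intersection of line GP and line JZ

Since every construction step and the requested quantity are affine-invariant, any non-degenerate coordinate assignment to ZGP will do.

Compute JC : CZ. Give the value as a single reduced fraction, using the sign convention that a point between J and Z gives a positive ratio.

JC:CZ = -1/3

Assign Z = (0, 0), G = (1, 0), P = (0, 1) — the answer is frame-independent, so this choice is without loss of generality.
1. J is the centroid of triangle GPZ ⇒ J = (1/3, 1/3)
2. C is the intersection of line GP and line JZ ⇒ C = (1/2, 1/2)
C = J + t·(Z−J) with t = -1/2, so JC:CZ = t:(1−t) = -1/2:3/2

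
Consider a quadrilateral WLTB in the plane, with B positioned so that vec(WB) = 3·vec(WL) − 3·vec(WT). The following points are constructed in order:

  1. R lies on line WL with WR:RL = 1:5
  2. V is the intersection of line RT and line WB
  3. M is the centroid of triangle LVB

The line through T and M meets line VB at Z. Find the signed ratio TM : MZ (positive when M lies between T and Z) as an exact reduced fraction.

TM:MZ = 2

Set W = (0, 0), L = (1, 0), T = (0, 1), B = (3, -3); any affine frame gives the same invariant.
1. R lies on line WL with WR:RL = 1:5 ⇒ R = (1/6, 0)
2. V is the intersection of line RT and line WB ⇒ V = (1/5, -1/5)
3. M is the centroid of triangle LVB ⇒ M = (7/5, -16/15)
line TM meets VB at Z = (21/10, -21/10)
M = T + t·(Z−T) with t = 2/3, so TM:MZ = 2/3:1/3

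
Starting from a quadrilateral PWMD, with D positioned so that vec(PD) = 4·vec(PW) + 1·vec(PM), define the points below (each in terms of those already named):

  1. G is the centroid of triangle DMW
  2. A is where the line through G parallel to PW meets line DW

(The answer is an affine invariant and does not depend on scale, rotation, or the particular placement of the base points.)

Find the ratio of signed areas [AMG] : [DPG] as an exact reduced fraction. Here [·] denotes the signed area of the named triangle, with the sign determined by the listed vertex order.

Assign P = (0, 0), W = (1, 0), M = (0, 1), D = (4, 1) — the answer is frame-independent, so this choice is without loss of generality.
1. G is the centroid of triangle DMW ⇒ G = (5/3, 2/3)
2. A is where the line through G parallel to PW meets line DW ⇒ A = (3, 2/3)
2·[AMG] = 4/9, 2·[DPG] = -1
[AMG]:[DPG] = 4/9:-1 = -4/9

[AMG]:[DPG] = -4/9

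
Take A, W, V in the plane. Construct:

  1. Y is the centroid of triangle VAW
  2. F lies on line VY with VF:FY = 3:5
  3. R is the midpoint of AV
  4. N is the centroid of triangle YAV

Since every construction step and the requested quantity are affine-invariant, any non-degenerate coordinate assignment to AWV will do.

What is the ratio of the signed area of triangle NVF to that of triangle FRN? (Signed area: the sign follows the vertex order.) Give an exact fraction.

Assign A = (0, 0), W = (1, 0), V = (0, 1) — the answer is frame-independent, so this choice is without loss of generality.
1. Y is the centroid of triangle VAW ⇒ Y = (1/3, 1/3)
2. F lies on line VY with VF:FY = 3:5 ⇒ F = (1/8, 3/4)
3. R is the midpoint of AV ⇒ R = (0, 1/2)
4. N is the centroid of triangle YAV ⇒ N = (1/9, 4/9)
2·[NVF] = -1/24, 2·[FRN] = 5/144
[NVF]:[FRN] = -1/24:5/144 = -6/5

[NVF]:[FRN] = -6/5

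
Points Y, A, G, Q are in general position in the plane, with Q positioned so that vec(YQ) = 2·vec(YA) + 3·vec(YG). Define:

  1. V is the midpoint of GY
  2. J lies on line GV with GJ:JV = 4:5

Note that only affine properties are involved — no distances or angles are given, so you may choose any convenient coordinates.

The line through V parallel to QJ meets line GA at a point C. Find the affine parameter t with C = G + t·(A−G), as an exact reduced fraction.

t = 9/38

Work in coordinates with Y = (0, 0), A = (1, 0), G = (0, 1), Q = (2, 3).
1. V is the midpoint of GY ⇒ V = (0, 1/2)
2. J lies on line GV with GJ:JV = 4:5 ⇒ J = (0, 7/9)
through V parallel to QJ: direction (-2, -20/9); meets GA at C = (9/38, 29/38)
C = G + t·(A−G) with t = 9/38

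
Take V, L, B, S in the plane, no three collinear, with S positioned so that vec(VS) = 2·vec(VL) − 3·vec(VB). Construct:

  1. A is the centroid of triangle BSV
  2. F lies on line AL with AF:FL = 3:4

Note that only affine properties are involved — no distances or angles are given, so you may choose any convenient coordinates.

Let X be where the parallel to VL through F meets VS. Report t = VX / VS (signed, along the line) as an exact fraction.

t = 8/63

Assign V = (0, 0), L = (1, 0), B = (0, 1), S = (2, -3) — the answer is frame-independent, so this choice is without loss of generality.
1. A is the centroid of triangle BSV ⇒ A = (2/3, -2/3)
2. F lies on line AL with AF:FL = 3:4 ⇒ F = (17/21, -8/21)
through F parallel to VL: direction (1, 0); meets VS at X = (16/63, -8/21)
X = V + t·(S−V) with t = 8/63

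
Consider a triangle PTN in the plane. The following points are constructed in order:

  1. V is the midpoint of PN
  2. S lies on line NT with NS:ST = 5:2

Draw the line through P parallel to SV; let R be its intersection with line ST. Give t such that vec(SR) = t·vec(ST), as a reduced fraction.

Set P = (0, 0), T = (1, 0), N = (0, 1); any affine frame gives the same invariant.
1. V is the midpoint of PN ⇒ V = (0, 1/2)
2. S lies on line NT with NS:ST = 5:2 ⇒ S = (5/7, 2/7)
through P parallel to SV: direction (-5/7, 3/14); meets ST at R = (10/7, -3/7)
R = S + t·(T−S) with t = 5/2

t = 5/2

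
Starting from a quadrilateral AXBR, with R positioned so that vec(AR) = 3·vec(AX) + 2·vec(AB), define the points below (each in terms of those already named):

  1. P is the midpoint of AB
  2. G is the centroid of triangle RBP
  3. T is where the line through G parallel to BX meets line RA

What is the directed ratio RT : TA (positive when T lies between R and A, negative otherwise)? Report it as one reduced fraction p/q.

RT:TA = 17/13

Assign A = (0, 0), X = (1, 0), B = (0, 1), R = (3, 2) — the answer is frame-independent, so this choice is without loss of generality.
1. P is the midpoint of AB ⇒ P = (0, 1/2)
2. G is the centroid of triangle RBP ⇒ G = (1, 7/6)
3. T is where the line through G parallel to BX meets line RA ⇒ T = (13/10, 13/15)
T = R + t·(A−R) with t = 17/30, so RT:TA = t:(1−t) = 17/30:13/30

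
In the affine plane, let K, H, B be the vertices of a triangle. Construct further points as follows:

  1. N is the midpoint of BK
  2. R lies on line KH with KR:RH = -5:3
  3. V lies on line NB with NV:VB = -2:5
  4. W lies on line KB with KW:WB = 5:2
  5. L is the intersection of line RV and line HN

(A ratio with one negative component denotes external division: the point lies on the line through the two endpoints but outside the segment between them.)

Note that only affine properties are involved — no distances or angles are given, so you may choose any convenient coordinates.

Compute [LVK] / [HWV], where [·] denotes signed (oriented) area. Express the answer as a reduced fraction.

Assign K = (0, 0), H = (1, 0), B = (0, 1) — the answer is frame-independent, so this choice is without loss of generality.
1. N is the midpoint of BK ⇒ N = (0, 1/2)
2. R lies on line KH with KR:RH = -5:3 ⇒ R = (5/2, 0)
3. V lies on line NB with NV:VB = -2:5 ⇒ V = (0, 1/6)
4. W lies on line KB with KW:WB = 5:2 ⇒ W = (0, 5/7)
5. L is the intersection of line RV and line HN ⇒ L = (10/13, 3/26)
2·[LVK] = 5/39, 2·[HWV] = 23/42
[LVK]:[HWV] = 5/39:23/42 = 70/299

[LVK]:[HWV] = 70/299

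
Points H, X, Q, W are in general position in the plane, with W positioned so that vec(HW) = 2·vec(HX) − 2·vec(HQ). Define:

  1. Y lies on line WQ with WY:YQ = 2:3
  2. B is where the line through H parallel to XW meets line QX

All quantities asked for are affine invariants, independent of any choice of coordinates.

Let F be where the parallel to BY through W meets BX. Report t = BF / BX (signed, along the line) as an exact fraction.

Assign H = (0, 0), X = (1, 0), Q = (0, 1), W = (2, -2) — the answer is frame-independent, so this choice is without loss of generality.
1. Y lies on line WQ with WY:YQ = 2:3 ⇒ Y = (6/5, -4/5)
2. B is where the line through H parallel to XW meets line QX ⇒ B = (-1, 2)
through W parallel to BY: direction (11/5, -14/5); meets BX at F = (-5/3, 8/3)
F = B + t·(X−B) with t = -1/3

t = -1/3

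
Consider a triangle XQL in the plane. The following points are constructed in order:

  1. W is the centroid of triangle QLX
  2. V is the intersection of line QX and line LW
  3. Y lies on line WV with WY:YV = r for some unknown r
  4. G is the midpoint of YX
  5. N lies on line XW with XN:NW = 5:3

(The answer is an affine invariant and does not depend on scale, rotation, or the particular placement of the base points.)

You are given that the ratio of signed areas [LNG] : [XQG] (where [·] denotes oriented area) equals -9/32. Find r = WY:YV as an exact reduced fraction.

r = 1/2

Choose coordinates X = (0, 0), Q = (1, 0), L = (0, 1).
1. W is the centroid of triangle QLX ⇒ W = (1/3, 1/3)
2. V is the intersection of line QX and line LW ⇒ V = (1/2, 0)
3. With WY:YV = r, write λ = r/(r+1) so Y = W + λ·(V−W); Y is affine-linear in λ
4. G is the midpoint of YX ⇒ G is an affine combination of earlier points and hence also affine-linear in λ
5. N lies on line XW with XN:NW = 5:3 ⇒ N = (5/24, 5/24)
Every point depending on Y is an affine combination of Y and λ-independent points, so each such coordinate is linear in λ; the λ² term in each signed area is a multiple of (V−W)×(V−W) = 0, so 2·[LNG] and 2·[XQG] are each linear in λ. Evaluating at λ=0 and λ=1:
  2·[LNG] = 1/32·λ − 1/24,   2·[XQG] = -1/6·λ + 1/6
So [LNG]:[XQG] = (1/32·λ − 1/24) / (-1/6·λ + 1/6). Setting this equal to -9/32:
  1/32·λ − 1/24 = -9/32·(-1/6·λ + 1/6)  ⇒  λ = 1/3
Then r = λ/(1−λ) = (1/3)/(2/3) = 1/2. Check: with r = 1/2, Y = (7/18, 2/9) and [LNG]:[XQG] = -9/32 as required.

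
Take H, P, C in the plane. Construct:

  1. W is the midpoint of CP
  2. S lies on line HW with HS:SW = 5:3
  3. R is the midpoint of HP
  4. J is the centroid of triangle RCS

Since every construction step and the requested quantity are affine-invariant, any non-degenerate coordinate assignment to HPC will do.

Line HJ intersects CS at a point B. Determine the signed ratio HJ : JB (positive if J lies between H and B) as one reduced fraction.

HJ:JB = -31

Assign H = (0, 0), P = (1, 0), C = (0, 1) — the answer is frame-independent, so this choice is without loss of generality.
1. W is the midpoint of CP ⇒ W = (1/2, 1/2)
2. S lies on line HW with HS:SW = 5:3 ⇒ S = (5/16, 5/16)
3. R is the midpoint of HP ⇒ R = (1/2, 0)
4. J is the centroid of triangle RCS ⇒ J = (13/48, 7/16)
line HJ meets CS at B = (65/248, 105/248)
J = H + t·(B−H) with t = 31/30, so HJ:JB = 31/30:-1/30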